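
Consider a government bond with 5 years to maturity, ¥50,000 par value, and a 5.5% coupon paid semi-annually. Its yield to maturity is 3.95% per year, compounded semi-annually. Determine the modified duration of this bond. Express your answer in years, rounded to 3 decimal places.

Periodic yield y = 0.01975. First find Macaulay duration:
  t   CF        PV=CF/(1+0.01975)^t    t·PV
  1     1,375.00     1,348.3697     1,348.3697
  2     1,375.00     1,322.2552     2,644.5103
  3     1,375.00     1,296.6464     3,889.9392
  4     1,375.00     1,271.5336     5,086.1344
  5     1,375.00     1,246.9072     6,234.5359
  6     1,375.00     1,222.7577     7,336.5463
  7     1,375.00     1,199.0760     8,393.5318
  8     1,375.00     1,175.8529     9,406.8230
  9     1,375.00     1,153.0796    10,377.7160
  10   51,375.00    42,248.8308   422,488.3083
  Σ                 53,485.3090   477,206.4150
P = 53,485.3090; Macaulay duration = 477,206.4150 / 53,485.3090 = 8.92220 half-year periods = 4.46110 years.
Modified duration = D_Mac / (1 + y) = 4.46110 / 1.01975 = 4.37470 years.

4.375 years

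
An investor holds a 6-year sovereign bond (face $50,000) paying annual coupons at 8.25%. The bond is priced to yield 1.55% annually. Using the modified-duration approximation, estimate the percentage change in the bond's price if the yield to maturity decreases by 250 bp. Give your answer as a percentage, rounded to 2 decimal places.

Periodic yield y = 0.0155. Modified duration first:
  t   CF        PV=CF/(1+0.0155)^t    t·PV
  1     4,125.00     4,062.0384     4,062.0384
  2     4,125.00     4,000.0378     8,000.0756
  3     4,125.00     3,938.9836    11,816.9507
  4     4,125.00     3,878.8612    15,515.4449
  5     4,125.00     3,819.6565    19,098.2827
  6    54,125.00    49,353.5439   296,121.2632
  Σ                 69,053.1214   354,614.0556
P = 69,053.1214; D_Mac = 5.13538 yrs; D_mod = 5.13538/(1+0.0155) = 5.05700 yrs.
ΔP/P ≈ -D_mod · Δy = -5.05700 × (-0.025) = +0.126425 = +12.6425%.

+12.64%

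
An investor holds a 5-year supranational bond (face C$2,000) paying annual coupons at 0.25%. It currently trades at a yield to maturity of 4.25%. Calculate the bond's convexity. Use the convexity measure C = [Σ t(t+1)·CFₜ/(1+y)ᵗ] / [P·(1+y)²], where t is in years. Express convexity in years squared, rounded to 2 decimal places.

27.40

With y = 0.0425:
  t   CF        PV=CF/(1+0.0425)^t    t·PV        t(t+1)·PV
  1         5.00         4.7962         4.7962           9.5923
  2         5.00         4.6006         9.2013          27.6038
  3         5.00         4.4131        13.2392          52.9570
  4         5.00         4.2332        16.9327          84.6634
  5     2,005.00     1,628.2986     8,141.4932      48,848.9590
  Σ                  1,646.3417     8,185.6625      49,023.7756
P = 1,646.3417.
Convexity = Σ t(t+1)·PV / [P·(1+y)²] = 49,023.7756 / (1,646.3417 × 1.086806) = 27.39900.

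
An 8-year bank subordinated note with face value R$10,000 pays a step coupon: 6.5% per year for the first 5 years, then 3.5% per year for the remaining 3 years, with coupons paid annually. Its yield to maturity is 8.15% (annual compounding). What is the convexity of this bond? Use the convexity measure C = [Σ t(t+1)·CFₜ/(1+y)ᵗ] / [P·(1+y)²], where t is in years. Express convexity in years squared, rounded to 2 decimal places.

With y = 0.0815:
  t   CF        PV=CF/(1+0.0815)^t    t·PV        t(t+1)·PV
  1       650.00       601.0171       601.0171       1,202.0342
  2       650.00       555.7255     1,111.4510       3,334.3529
  3       650.00       513.8470     1,541.5409       6,166.1634
  4       650.00       475.1243     1,900.4973       9,502.4864
  5       650.00       439.3198     2,196.5988      13,179.5928
  6       350.00       218.7303     1,312.3817       9,186.6716
  7       350.00       202.2471     1,415.7299      11,325.8396
  8    10,350.00     5,530.0386    44,240.3085     398,162.7763
  Σ                  8,536.0496    54,319.5251     452,059.9172
P = 8,536.0496.
Convexity = Σ t(t+1)·PV / [P·(1+y)²] = 452,059.9172 / (8,536.0496 × 1.169642) = 45.27787.

45.28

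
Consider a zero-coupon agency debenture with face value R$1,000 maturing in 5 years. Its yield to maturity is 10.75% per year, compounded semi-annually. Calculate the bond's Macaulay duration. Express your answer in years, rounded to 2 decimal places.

5.00 years

A zero-coupon bond has a single cash flow at maturity, so its Macaulay duration equals its maturity: 5 years.
(Equivalently: 10 semi-annual periods ÷ 2 = 5 years.)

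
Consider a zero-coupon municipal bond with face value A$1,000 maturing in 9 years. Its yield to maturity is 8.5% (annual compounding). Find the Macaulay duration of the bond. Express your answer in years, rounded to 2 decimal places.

9.00 years

A zero-coupon bond has a single cash flow at maturity, so its Macaulay duration equals its maturity: 9 years.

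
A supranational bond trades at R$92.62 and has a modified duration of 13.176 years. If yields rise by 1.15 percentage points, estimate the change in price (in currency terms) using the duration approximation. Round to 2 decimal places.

Duration approximation: ΔP/P ≈ -D_mod · Δy = -13.176 × (+0.0115) = -0.151524.
ΔP ≈ 92.62 × (-0.151524) = -14.03415288.

-R$14.03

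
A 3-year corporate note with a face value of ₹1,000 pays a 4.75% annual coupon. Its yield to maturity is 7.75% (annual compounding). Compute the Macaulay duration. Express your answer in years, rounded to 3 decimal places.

2.860 years

Periodic yield y = 0.0775. Discount each cash flow and weight by its year:
  t   CF        PV=CF/(1+0.0775)^t    t·PV
  1        47.50        44.0835        44.0835
  2        47.50        40.9128        81.8256
  3     1,047.50       837.3407     2,512.0221
  Σ                    922.3370     2,637.9312
Price P = Σ PV = 922.3370.
Macaulay duration = Σ(t·PV) / P = 2,637.9312 / 922.3370 = 2.86005 years.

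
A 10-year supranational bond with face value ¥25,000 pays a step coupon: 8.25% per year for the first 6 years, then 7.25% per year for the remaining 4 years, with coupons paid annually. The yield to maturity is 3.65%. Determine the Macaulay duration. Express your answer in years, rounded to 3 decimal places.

7.615 years

Periodic yield y = 0.0365. Discount each cash flow and weight by its year:
  t   CF        PV=CF/(1+0.0365)^t    t·PV
  1     2,062.50     1,989.8698     1,989.8698
  2     2,062.50     1,919.7972     3,839.5943
  3     2,062.50     1,852.1921     5,556.5764
  4     2,062.50     1,786.9678     7,147.8713
  5     2,062.50     1,724.0403     8,620.2017
  6     2,062.50     1,663.3288     9,979.9731
  7     1,812.50     1,410.2395     9,871.6764
  8     1,812.50     1,360.5784    10,884.6270
  9     1,812.50     1,312.6661    11,813.9946
  10   26,812.50    18,734.5922   187,345.9225
  Σ                 33,754.2722   257,050.3070
Price P = Σ PV = 33,754.2722.
Macaulay duration = Σ(t·PV) / P = 257,050.3070 / 33,754.2722 = 7.61534 years.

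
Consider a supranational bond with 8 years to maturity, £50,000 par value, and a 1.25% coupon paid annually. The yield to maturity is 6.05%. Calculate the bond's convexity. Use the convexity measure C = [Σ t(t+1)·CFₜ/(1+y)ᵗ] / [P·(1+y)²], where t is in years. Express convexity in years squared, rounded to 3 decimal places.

With y = 0.0605:
  t   CF        PV=CF/(1+0.0605)^t    t·PV        t(t+1)·PV
  1       625.00       589.3446       589.3446       1,178.6893
  2       625.00       555.7234     1,111.4468       3,334.3403
  3       625.00       524.0202     1,572.0605       6,288.2420
  4       625.00       494.1256     1,976.5023       9,882.5113
  5       625.00       465.9364     2,329.6821      13,978.0924
  6       625.00       439.3554     2,636.1325      18,452.9273
  7       625.00       414.2908     2,900.0357      23,200.2858
  8    50,625.00    31,643.1459   253,145.1670   2,278,306.5033
  Σ                 35,125.9423   266,260.3715   2,354,621.5917
P = 35,125.9423.
Convexity = Σ t(t+1)·PV / [P·(1+y)²] = 2,354,621.5917 / (35,125.9423 × 1.124660) = 59.60350.

59.604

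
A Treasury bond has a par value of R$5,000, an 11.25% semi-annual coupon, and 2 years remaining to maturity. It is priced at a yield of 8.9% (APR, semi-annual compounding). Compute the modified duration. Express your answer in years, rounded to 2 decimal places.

Periodic yield y = 0.0445. First find Macaulay duration:
  t   CF        PV=CF/(1+0.0445)^t    t·PV
  1       281.25       269.2676       269.2676
  2       281.25       257.7957       515.5914
  3       281.25       246.8125       740.4376
  4     5,281.25     4,437.1381    17,748.5525
  Σ                  5,211.0139    19,273.8491
P = 5,211.0139; Macaulay duration = 19,273.8491 / 5,211.0139 = 3.69868 half-year periods = 1.84934 years.
Modified duration = D_Mac / (1 + y) = 1.84934 / 1.0445 = 1.77055 years.

1.77 years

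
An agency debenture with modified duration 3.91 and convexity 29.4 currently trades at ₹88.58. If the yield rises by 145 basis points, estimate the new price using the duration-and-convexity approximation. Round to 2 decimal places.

Duration effect: -D_mod·Δy = -3.91 × (+0.0145) = -0.056695
Convexity effect: ½·C·(Δy)² = 0.5 × 29.4 × (0.0145)² = +0.003090675
ΔP/P ≈ -0.056695 + 0.003090675 = -0.053604325
New price ≈ 88.58 × (1 - 0.053604325) = 83.8317288915.

₹83.83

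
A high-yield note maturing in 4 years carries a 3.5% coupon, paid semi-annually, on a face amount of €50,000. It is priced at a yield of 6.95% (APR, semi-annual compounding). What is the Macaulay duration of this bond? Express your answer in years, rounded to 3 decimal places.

Periodic yield y = 0.03475. Discount each cash flow and weight by its period:
  t   CF        PV=CF/(1+0.03475)^t    t·PV
  1       875.00       845.6149       845.6149
  2       875.00       817.2166     1,634.4332
  3       875.00       789.7720     2,369.3161
  4       875.00       763.2491     3,052.9965
  5       875.00       737.6169     3,688.0847
  6       875.00       712.8455     4,277.0733
  7       875.00       688.9061     4,822.3424
  8    50,875.00    38,709.8013   309,678.4101
  Σ                 44,065.0224   330,368.2712
Price P = Σ PV = 44,065.0224.
Macaulay duration = Σ(t·PV) / P = 330,368.2712 / 44,065.0224 = 7.49729 half-year periods.
In years: 7.49729 / 2 = 3.74865 years.

3.749 years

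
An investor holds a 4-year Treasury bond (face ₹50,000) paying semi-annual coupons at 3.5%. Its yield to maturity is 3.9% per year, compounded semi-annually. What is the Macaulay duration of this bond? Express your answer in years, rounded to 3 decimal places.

3.765 years

Periodic yield y = 0.0195. Discount each cash flow and weight by its period:
  t   CF        PV=CF/(1+0.0195)^t    t·PV
  1       875.00       858.2639       858.2639
  2       875.00       841.8478     1,683.6956
  3       875.00       825.7458     2,477.2373
  4       875.00       809.9517     3,239.8069
  5       875.00       794.4598     3,972.2988
  6       875.00       779.2641     4,675.5846
  7       875.00       764.3591     5,350.5137
  8    50,875.00    43,591.9786   348,735.8285
  Σ                 49,265.8707   370,993.2294
Price P = Σ PV = 49,265.8707.
Macaulay duration = Σ(t·PV) / P = 370,993.2294 / 49,265.8707 = 7.53043 half-year periods.
In years: 7.53043 / 2 = 3.76522 years.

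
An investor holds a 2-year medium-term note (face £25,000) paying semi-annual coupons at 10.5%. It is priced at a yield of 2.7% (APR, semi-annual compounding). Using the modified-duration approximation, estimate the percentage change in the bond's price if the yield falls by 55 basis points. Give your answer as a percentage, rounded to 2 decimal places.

+1.01%

Periodic yield y = 0.0135. Modified duration first:
  t   CF        PV=CF/(1+0.0135)^t    t·PV
  1     1,312.50     1,295.0173     1,295.0173
  2     1,312.50     1,277.7674     2,555.5348
  3     1,312.50     1,260.7473     3,782.2420
  4    26,312.50    24,938.3147    99,753.2588
  Σ                 28,771.8467   107,386.0528
P = 28,771.8467; D_Mac = 3.73233 half-year periods = 1.86617 yrs; D_mod = 1.86617/(1+0.0135) = 1.84131 yrs.
ΔP/P ≈ -D_mod · Δy = -1.84131 × (-0.0055) = +0.010127 = +1.0127%.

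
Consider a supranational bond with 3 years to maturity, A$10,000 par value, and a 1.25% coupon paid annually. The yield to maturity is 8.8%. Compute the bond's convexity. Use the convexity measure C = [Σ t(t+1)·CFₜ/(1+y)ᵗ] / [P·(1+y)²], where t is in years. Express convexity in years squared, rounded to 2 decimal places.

With y = 0.088:
  t   CF        PV=CF/(1+0.088)^t    t·PV        t(t+1)·PV
  1       125.00       114.8897       114.8897         229.7794
  2       125.00       105.5972       211.1943         633.5829
  3    10,125.00     7,861.5530    23,584.6590      94,338.6358
  Σ                  8,082.0398    23,910.7430      95,201.9982
P = 8,082.0398.
Convexity = Σ t(t+1)·PV / [P·(1+y)²] = 95,201.9982 / (8,082.0398 × 1.183744) = 9.95101.

9.95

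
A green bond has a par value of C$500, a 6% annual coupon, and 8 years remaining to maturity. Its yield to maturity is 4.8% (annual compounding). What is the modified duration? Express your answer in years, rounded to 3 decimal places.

6.338 years

Periodic yield y = 0.048. First find Macaulay duration:
  t   CF        PV=CF/(1+0.048)^t    t·PV
  1        30.00        28.6260        28.6260
  2        30.00        27.3148        54.6297
  3        30.00        26.0638        78.1913
  4        30.00        24.8700        99.4801
  5        30.00        23.7309       118.6547
  6        30.00        22.6440       135.8641
  7        30.00        21.6069       151.2482
  8       530.00       364.2383     2,913.9064
  Σ                    539.0947     3,580.6005
P = 539.0947; Macaulay duration = 3,580.6005 / 539.0947 = 6.64188 years.
Modified duration = D_Mac / (1 + y) = 6.64188 / 1.048 = 6.33767 years.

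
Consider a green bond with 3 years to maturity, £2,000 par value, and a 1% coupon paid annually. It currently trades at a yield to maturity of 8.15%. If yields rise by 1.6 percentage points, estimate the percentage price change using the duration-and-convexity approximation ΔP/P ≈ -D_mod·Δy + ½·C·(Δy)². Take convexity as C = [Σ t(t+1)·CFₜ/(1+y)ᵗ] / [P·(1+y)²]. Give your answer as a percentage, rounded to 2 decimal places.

-4.26%

With y = 0.0815:
  t   CF        PV=CF/(1+0.0815)^t    t·PV        t(t+1)·PV
  1        20.00        18.4928        18.4928          36.9857
  2        20.00        17.0992        34.1985         102.5955
  3     2,020.00     1,596.8782     4,790.6347      19,162.5387
  Σ                  1,632.4703     4,843.3260      19,302.1198
P = 1,632.4703; D_Mac = 2.96687 yrs; D_mod = 2.74329 yrs; C = 10.10896.
Duration effect: -2.74329 × (+0.016) = -0.043893
Convexity effect: 0.5 × 10.10896 × (0.016)² = +0.0012939
ΔP/P ≈ -0.043893 + 0.0012939 = -0.042599 = -4.2599%.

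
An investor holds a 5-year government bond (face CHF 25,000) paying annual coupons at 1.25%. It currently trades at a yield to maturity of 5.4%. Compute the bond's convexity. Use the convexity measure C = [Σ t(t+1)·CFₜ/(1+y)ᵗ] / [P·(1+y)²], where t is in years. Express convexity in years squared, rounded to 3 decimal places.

26.024

With y = 0.054:
  t   CF        PV=CF/(1+0.054)^t    t·PV        t(t+1)·PV
  1       312.50       296.4896       296.4896         592.9791
  2       312.50       281.2994       562.5988       1,687.7964
  3       312.50       266.8875       800.6624       3,202.6497
  4       312.50       253.2139     1,012.8557       5,064.2784
  5    25,312.50    19,459.5138    97,297.5692     583,785.4154
  Σ                 20,557.4042    99,970.1757     594,333.1190
P = 20,557.4042.
Convexity = Σ t(t+1)·PV / [P·(1+y)²] = 594,333.1190 / (20,557.4042 × 1.110916) = 26.02438.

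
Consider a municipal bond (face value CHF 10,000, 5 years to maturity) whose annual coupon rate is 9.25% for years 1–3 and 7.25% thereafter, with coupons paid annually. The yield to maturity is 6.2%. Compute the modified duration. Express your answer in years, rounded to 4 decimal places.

4.0165 years

Periodic yield y = 0.062. First find Macaulay duration:
  t   CF        PV=CF/(1+0.062)^t    t·PV
  1       925.00       870.9981       870.9981
  2       925.00       820.1489     1,640.2978
  3       925.00       772.2683     2,316.8048
  4       725.00       569.9542     2,279.8167
  5    10,725.00     7,939.1630    39,695.8149
  Σ                 10,972.5324    46,803.7322
P = 10,972.5324; Macaulay duration = 46,803.7322 / 10,972.5324 = 4.26554 years.
Modified duration = D_Mac / (1 + y) = 4.26554 / 1.062 = 4.01651 years.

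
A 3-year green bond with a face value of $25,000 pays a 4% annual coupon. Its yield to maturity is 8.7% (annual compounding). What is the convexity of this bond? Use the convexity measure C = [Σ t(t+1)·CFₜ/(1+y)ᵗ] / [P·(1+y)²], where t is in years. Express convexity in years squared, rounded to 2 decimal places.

With y = 0.087:
  t   CF        PV=CF/(1+0.087)^t    t·PV        t(t+1)·PV
  1     1,000.00       919.9632       919.9632       1,839.9264
  2     1,000.00       846.3323     1,692.6646       5,077.9938
  3    26,000.00    20,243.4587    60,730.3761     242,921.5043
  Σ                 22,009.7542    63,343.0038     249,839.4244
P = 22,009.7542.
Convexity = Σ t(t+1)·PV / [P·(1+y)²] = 249,839.4244 / (22,009.7542 × 1.181569) = 9.60698.

9.61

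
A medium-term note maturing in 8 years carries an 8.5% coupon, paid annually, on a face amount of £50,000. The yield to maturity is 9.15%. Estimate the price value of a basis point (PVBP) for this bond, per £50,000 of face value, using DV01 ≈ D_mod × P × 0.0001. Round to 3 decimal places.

£26.858

Periodic yield y = 0.0915.
  t   CF        PV=CF/(1+0.0915)^t    t·PV
  1     4,250.00     3,893.7242     3,893.7242
  2     4,250.00     3,567.3149     7,134.6298
  3     4,250.00     3,268.2684     9,804.8051
  4     4,250.00     2,994.2908    11,977.1630
  5     4,250.00     2,743.2806    13,716.4029
  6     4,250.00     2,513.3125    15,079.8750
  7     4,250.00     2,302.6225    16,118.3577
  8    54,250.00    26,928.3549   215,426.8391
  Σ                 48,211.1688   293,151.7968
P = 48,211.1688; D_Mac = 6.08058 yrs; D_mod = 5.57085 yrs.
DV01 ≈ 5.57085 × 48,211.1688 × 0.0001 = 26.857700.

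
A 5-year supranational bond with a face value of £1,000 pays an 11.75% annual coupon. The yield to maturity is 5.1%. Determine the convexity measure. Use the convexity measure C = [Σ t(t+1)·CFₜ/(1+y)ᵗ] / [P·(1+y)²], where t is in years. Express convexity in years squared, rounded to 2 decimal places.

21.20

With y = 0.051:
  t   CF        PV=CF/(1+0.051)^t    t·PV        t(t+1)·PV
  1       117.50       111.7983       111.7983         223.5966
  2       117.50       106.3733       212.7465         638.2395
  3       117.50       101.2115       303.6344       1,214.5376
  4       117.50        96.3002       385.2006       1,926.0032
  5     1,117.50       871.4329     4,357.1645      26,142.9870
  Σ                  1,287.1161     5,370.5443      30,145.3638
P = 1,287.1161.
Convexity = Σ t(t+1)·PV / [P·(1+y)²] = 30,145.3638 / (1,287.1161 × 1.104601) = 21.20300.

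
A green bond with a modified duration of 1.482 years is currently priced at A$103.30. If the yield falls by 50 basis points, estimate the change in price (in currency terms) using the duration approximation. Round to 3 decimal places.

+A$0.765

Duration approximation: ΔP/P ≈ -D_mod · Δy = -1.482 × (-0.005) = +0.007410.
ΔP ≈ 103.30 × (+0.007410) = +0.765453.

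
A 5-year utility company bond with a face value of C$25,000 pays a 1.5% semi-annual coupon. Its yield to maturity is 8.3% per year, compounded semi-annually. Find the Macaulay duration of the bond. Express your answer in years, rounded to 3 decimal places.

4.799 years

Periodic yield y = 0.0415. Discount each cash flow and weight by its period:
  t   CF        PV=CF/(1+0.0415)^t    t·PV
  1       187.50       180.0288       180.0288
  2       187.50       172.8553       345.7106
  3       187.50       165.9677       497.9030
  4       187.50       159.3544       637.4178
  5       187.50       153.0047       765.0237
  6       187.50       146.9081       881.4484
  7       187.50       141.0543       987.3802
  8       187.50       135.4338     1,083.4704
  9       187.50       130.0373     1,170.3353
  10   25,187.50    16,772.2884   167,722.8837
  Σ                 18,156.9328   174,271.6018
Price P = Σ PV = 18,156.9328.
Macaulay duration = Σ(t·PV) / P = 174,271.6018 / 18,156.9328 = 9.59807 half-year periods.
In years: 9.59807 / 2 = 4.79904 years.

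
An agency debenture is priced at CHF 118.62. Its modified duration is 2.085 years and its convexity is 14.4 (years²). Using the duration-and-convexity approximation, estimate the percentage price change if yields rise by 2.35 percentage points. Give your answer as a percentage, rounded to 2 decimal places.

-4.50%

Duration effect: -D_mod·Δy = -2.085 × (+0.0235) = -0.0489975
Convexity effect: ½·C·(Δy)² = 0.5 × 14.4 × (0.0235)² = +0.0039762
ΔP/P ≈ -0.0489975 + 0.0039762 = -0.0450213
= -4.50213%.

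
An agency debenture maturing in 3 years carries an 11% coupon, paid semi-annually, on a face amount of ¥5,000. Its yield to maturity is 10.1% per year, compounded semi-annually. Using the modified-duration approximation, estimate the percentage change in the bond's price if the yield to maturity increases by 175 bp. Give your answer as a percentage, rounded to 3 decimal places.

-4.398%

Periodic yield y = 0.0505. Modified duration first:
  t   CF        PV=CF/(1+0.0505)^t    t·PV
  1       275.00       261.7801       261.7801
  2       275.00       249.1957       498.3914
  3       275.00       237.2163       711.6489
  4       275.00       225.8128       903.2510
  5       275.00       214.9574     1,074.7870
  6     5,275.00     3,925.0584    23,550.3504
  Σ                  5,114.0207    27,000.2089
P = 5,114.0207; D_Mac = 5.27964 half-year periods = 2.63982 yrs; D_mod = 2.63982/(1+0.0505) = 2.51292 yrs.
ΔP/P ≈ -D_mod · Δy = -2.51292 × (+0.0175) = -0.043976 = -4.3976%.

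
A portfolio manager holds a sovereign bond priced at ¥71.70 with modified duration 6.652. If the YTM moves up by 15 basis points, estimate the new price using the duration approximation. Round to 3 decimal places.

¥70.985

Duration approximation: ΔP/P ≈ -D_mod · Δy = -6.652 × (+0.0015) = -0.009978.
New price ≈ 71.70 × (1 - 0.009978) = 70.9845774.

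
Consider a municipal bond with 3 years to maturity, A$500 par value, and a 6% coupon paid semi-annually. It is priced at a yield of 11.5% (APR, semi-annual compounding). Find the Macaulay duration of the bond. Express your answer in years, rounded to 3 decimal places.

2.771 years

Periodic yield y = 0.0575. Discount each cash flow and weight by its period:
  t   CF        PV=CF/(1+0.0575)^t    t·PV
  1        15.00        14.1844        14.1844
  2        15.00        13.4131        26.8263
  3        15.00        12.6838        38.0515
  4        15.00        11.9942        47.9766
  5        15.00        11.3420        56.7100
  6       515.00       368.2349     2,209.4095
  Σ                    431.8524     2,393.1583
Price P = Σ PV = 431.8524.
Macaulay duration = Σ(t·PV) / P = 2,393.1583 / 431.8524 = 5.54161 half-year periods.
In years: 5.54161 / 2 = 2.77081 years.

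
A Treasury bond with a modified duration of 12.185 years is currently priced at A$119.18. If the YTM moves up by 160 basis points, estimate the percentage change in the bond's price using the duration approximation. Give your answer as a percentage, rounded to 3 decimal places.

-19.496%

Duration approximation: ΔP/P ≈ -D_mod · Δy = -12.185 × (+0.016) = -0.194960.
As a percentage: -19.4960%.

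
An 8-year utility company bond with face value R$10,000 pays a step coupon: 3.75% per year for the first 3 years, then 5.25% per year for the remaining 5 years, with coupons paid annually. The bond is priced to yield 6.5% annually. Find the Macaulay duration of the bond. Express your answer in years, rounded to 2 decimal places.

Periodic yield y = 0.065. Discount each cash flow and weight by its year:
  t   CF        PV=CF/(1+0.065)^t    t·PV
  1       375.00       352.1127       352.1127
  2       375.00       330.6222       661.2445
  3       375.00       310.4434       931.3302
  4       525.00       408.0946     1,632.3785
  5       525.00       383.1874     1,915.9372
  6       525.00       359.8004     2,158.8025
  7       525.00       337.8408     2,364.8853
  8    10,525.00     6,359.5332    50,876.2660
  Σ                  8,841.6348    60,892.9569
Price P = Σ PV = 8,841.6348.
Macaulay duration = Σ(t·PV) / P = 60,892.9569 / 8,841.6348 = 6.88707 years.

6.89 years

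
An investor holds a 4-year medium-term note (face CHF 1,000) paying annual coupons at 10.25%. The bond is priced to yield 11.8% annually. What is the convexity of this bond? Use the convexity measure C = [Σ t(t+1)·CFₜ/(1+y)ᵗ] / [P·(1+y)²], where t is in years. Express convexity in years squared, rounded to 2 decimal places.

13.16

With y = 0.118:
  t   CF        PV=CF/(1+0.118)^t    t·PV        t(t+1)·PV
  1       102.50        91.6816        91.6816         183.3631
  2       102.50        82.0050       164.0100         492.0299
  3       102.50        73.3497       220.0492         880.1966
  4     1,102.50       705.6858     2,822.7432      14,113.7162
  Σ                    952.7221     3,298.4839      15,669.3059
P = 952.7221.
Convexity = Σ t(t+1)·PV / [P·(1+y)²] = 15,669.3059 / (952.7221 × 1.249924) = 13.15830.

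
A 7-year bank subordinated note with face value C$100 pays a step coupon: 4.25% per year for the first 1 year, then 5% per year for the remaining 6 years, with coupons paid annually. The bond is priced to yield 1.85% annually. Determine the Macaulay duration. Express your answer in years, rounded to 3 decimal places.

Periodic yield y = 0.0185. Discount each cash flow and weight by its year:
  t   CF        PV=CF/(1+0.0185)^t    t·PV
  1         4.25         4.1728         4.1728
  2         5.00         4.8200         9.6400
  3         5.00         4.7325        14.1974
  4         5.00         4.6465        18.5860
  5         5.00         4.5621        22.8105
  6         5.00         4.4792        26.8754
  7       105.00        92.3554       646.4875
  Σ                    119.7685       742.7696
Price P = Σ PV = 119.7685.
Macaulay duration = Σ(t·PV) / P = 742.7696 / 119.7685 = 6.20171 years.

6.202 years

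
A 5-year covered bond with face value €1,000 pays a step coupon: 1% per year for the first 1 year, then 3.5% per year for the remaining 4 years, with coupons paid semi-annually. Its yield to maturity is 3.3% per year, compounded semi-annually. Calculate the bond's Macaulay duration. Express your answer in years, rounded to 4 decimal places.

4.7285 years

Periodic yield y = 0.0165. Discount each cash flow and weight by its period:
  t   CF        PV=CF/(1+0.0165)^t    t·PV
  1         5.00         4.9188         4.9188
  2         5.00         4.8390         9.6780
  3        17.50        16.6616        49.9847
  4        17.50        16.3911        65.5645
  5        17.50        16.1251        80.6253
  6        17.50        15.8633        95.1798
  7        17.50        15.6058       109.2407
  8        17.50        15.3525       122.8200
  9        17.50        15.1033       135.9296
  10    1,017.50       863.8943     8,638.9426
  Σ                    984.7547     9,312.8840
Price P = Σ PV = 984.7547.
Macaulay duration = Σ(t·PV) / P = 9,312.8840 / 984.7547 = 9.45706 half-year periods.
In years: 9.45706 / 2 = 4.72853 years.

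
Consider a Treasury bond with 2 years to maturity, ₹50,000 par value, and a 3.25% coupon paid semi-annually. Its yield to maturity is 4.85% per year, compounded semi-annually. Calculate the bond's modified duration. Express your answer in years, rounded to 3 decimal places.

Periodic yield y = 0.02425. First find Macaulay duration:
  t   CF        PV=CF/(1+0.02425)^t    t·PV
  1       812.50       793.2634       793.2634
  2       812.50       774.4822     1,548.9643
  3       812.50       756.1456     2,268.4369
  4    50,812.50    46,168.5965   184,674.3860
  Σ                 48,492.4877   189,285.0506
P = 48,492.4877; Macaulay duration = 189,285.0506 / 48,492.4877 = 3.90339 half-year periods = 1.95169 years.
Modified duration = D_Mac / (1 + y) = 1.95169 / 1.02425 = 1.90549 years.

1.905 years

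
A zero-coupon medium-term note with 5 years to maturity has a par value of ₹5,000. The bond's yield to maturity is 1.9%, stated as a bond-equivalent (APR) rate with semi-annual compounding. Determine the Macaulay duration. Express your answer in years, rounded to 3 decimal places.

A zero-coupon bond has a single cash flow at maturity, so its Macaulay duration equals its maturity: 5 years.
(Equivalently: 10 semi-annual periods ÷ 2 = 5 years.)

5.000 years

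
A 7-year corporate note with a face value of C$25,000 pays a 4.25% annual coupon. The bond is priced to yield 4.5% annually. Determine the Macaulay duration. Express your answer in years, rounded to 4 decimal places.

6.1928 years

Periodic yield y = 0.045. Discount each cash flow and weight by its year:
  t   CF        PV=CF/(1+0.045)^t    t·PV
  1     1,062.50     1,016.7464     1,016.7464
  2     1,062.50       972.9631     1,945.9261
  3     1,062.50       931.0651     2,793.1954
  4     1,062.50       890.9714     3,563.8857
  5     1,062.50       852.6042     4,263.0212
  6     1,062.50       815.8892     4,895.3353
  7    26,062.50    19,151.4667   134,060.2667
  Σ                 24,631.7062   152,538.3770
Price P = Σ PV = 24,631.7062.
Macaulay duration = Σ(t·PV) / P = 152,538.3770 / 24,631.7062 = 6.19277 years.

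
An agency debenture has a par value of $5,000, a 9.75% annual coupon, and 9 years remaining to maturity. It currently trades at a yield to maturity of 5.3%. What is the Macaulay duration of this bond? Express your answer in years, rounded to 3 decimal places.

Periodic yield y = 0.053. Discount each cash flow and weight by its year:
  t   CF        PV=CF/(1+0.053)^t    t·PV
  1       487.50       462.9630       462.9630
  2       487.50       439.6609       879.3219
  3       487.50       417.5318     1,252.5953
  4       487.50       396.5164     1,586.0655
  5       487.50       376.5588     1,882.7938
  6       487.50       357.6057     2,145.6340
  7       487.50       339.6065     2,377.2457
  8       487.50       322.5133     2,580.1065
  9     5,487.50     3,447.6184    31,028.5658
  Σ                  6,560.5747    44,195.2914
Price P = Σ PV = 6,560.5747.
Macaulay duration = Σ(t·PV) / P = 44,195.2914 / 6,560.5747 = 6.73650 years.

6.736 years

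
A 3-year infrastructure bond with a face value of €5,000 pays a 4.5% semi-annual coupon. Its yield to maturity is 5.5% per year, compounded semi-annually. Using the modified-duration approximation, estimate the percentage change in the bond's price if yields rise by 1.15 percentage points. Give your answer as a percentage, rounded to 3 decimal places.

Periodic yield y = 0.0275. Modified duration first:
  t   CF        PV=CF/(1+0.0275)^t    t·PV
  1       112.50       109.4891       109.4891
  2       112.50       106.5587       213.1174
  3       112.50       103.7068       311.1203
  4       112.50       100.9311       403.7246
  5       112.50        98.2298       491.1491
  6     5,112.50     4,344.5254    26,067.1522
  Σ                  4,863.4408    27,595.7526
P = 4,863.4408; D_Mac = 5.67412 half-year periods = 2.83706 yrs; D_mod = 2.83706/(1+0.0275) = 2.76113 yrs.
ΔP/P ≈ -D_mod · Δy = -2.76113 × (+0.0115) = -0.031753 = -3.1753%.

-3.175%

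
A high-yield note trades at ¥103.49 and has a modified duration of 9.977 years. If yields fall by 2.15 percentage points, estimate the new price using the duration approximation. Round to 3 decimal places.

¥125.689

Duration approximation: ΔP/P ≈ -D_mod · Δy = -9.977 × (-0.0215) = +0.2145055.
New price ≈ 103.49 × (1 + 0.2145055) = 125.689174195.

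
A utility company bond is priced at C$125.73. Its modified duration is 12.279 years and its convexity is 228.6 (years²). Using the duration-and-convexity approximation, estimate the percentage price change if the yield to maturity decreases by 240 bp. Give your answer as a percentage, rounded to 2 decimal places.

Duration effect: -D_mod·Δy = -12.279 × (-0.024) = +0.294696
Convexity effect: ½·C·(Δy)² = 0.5 × 228.6 × (-0.024)² = +0.0658368
ΔP/P ≈ +0.294696 + 0.0658368 = +0.3605328
= +36.05328%.

+36.05%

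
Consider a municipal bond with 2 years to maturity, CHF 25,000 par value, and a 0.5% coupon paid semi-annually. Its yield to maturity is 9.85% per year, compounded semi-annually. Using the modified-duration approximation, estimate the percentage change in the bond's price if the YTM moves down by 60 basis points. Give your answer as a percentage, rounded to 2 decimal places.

+1.14%

Periodic yield y = 0.04925. Modified duration first:
  t   CF        PV=CF/(1+0.04925)^t    t·PV
  1        62.50        59.5664        59.5664
  2        62.50        56.7704       113.5408
  3        62.50        54.1057       162.3171
  4    25,062.50    20,677.9975    82,711.9900
  Σ                 20,848.4400    83,047.4143
P = 20,848.4400; D_Mac = 3.98339 half-year periods = 1.99169 yrs; D_mod = 1.99169/(1+0.04925) = 1.89821 yrs.
ΔP/P ≈ -D_mod · Δy = -1.89821 × (-0.006) = +0.011389 = +1.1389%.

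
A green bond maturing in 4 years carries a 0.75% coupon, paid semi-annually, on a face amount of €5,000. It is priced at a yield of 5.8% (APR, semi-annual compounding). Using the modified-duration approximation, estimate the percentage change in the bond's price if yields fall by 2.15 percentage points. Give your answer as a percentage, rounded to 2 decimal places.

+8.24%

Periodic yield y = 0.029. Modified duration first:
  t   CF        PV=CF/(1+0.029)^t    t·PV
  1        18.75        18.2216        18.2216
  2        18.75        17.7080        35.4161
  3        18.75        17.2090        51.6269
  4        18.75        16.7240        66.8959
  5        18.75        16.2527        81.2633
  6        18.75        15.7946        94.7677
  7        18.75        15.3495       107.4464
  8     5,018.75     3,992.7541    31,942.0328
  Σ                  4,110.0134    32,397.6707
P = 4,110.0134; D_Mac = 7.88262 half-year periods = 3.94131 yrs; D_mod = 3.94131/(1+0.029) = 3.83023 yrs.
ΔP/P ≈ -D_mod · Δy = -3.83023 × (-0.0215) = +0.082350 = +8.2350%.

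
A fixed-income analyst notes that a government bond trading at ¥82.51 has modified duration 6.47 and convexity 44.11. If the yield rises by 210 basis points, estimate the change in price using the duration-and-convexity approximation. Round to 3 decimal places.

-¥10.408

Duration effect: -D_mod·Δy = -6.47 × (+0.021) = -0.135870
Convexity effect: ½·C·(Δy)² = 0.5 × 44.11 × (0.021)² = +0.009726255
ΔP/P ≈ -0.135870 + 0.009726255 = -0.126143745
ΔP ≈ 82.51 × (-0.126143745) = -10.40812039995.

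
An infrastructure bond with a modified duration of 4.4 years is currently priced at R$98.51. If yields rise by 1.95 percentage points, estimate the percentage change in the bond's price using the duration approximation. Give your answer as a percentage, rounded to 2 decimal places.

Duration approximation: ΔP/P ≈ -D_mod · Δy = -4.4 × (+0.0195) = -0.085800.
As a percentage: -8.5800%.

-8.58%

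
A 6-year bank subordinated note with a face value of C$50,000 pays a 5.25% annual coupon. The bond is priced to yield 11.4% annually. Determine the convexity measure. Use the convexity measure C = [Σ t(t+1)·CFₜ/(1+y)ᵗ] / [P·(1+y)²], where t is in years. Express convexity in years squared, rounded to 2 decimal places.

With y = 0.114:
  t   CF        PV=CF/(1+0.114)^t    t·PV        t(t+1)·PV
  1     2,625.00     2,356.3734     2,356.3734       4,712.7469
  2     2,625.00     2,115.2365     4,230.4729      12,691.4188
  3     2,625.00     1,898.7760     5,696.3280      22,785.3121
  4     2,625.00     1,704.4668     6,817.8672      34,089.3358
  5     2,625.00     1,530.0420     7,650.2100      45,901.2601
  6    52,625.00    27,534.7390   165,208.4339   1,156,459.0370
  Σ                 37,139.6337   191,959.6854   1,276,639.1107
P = 37,139.6337.
Convexity = Σ t(t+1)·PV / [P·(1+y)²] = 1,276,639.1107 / (37,139.6337 × 1.240996) = 27.69875.

27.70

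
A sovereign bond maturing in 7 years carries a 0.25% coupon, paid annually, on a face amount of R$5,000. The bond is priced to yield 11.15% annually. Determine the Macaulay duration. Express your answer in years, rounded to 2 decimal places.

6.92 years

Periodic yield y = 0.1115. Discount each cash flow and weight by its year:
  t   CF        PV=CF/(1+0.1115)^t    t·PV
  1        12.50        11.2461        11.2461
  2        12.50        10.1179        20.2358
  3        12.50         9.1029        27.3088
  4        12.50         8.1898        32.7591
  5        12.50         7.3682        36.8411
  6        12.50         6.6291        39.7745
  7     5,012.50     2,391.5976    16,741.1835
  Σ                  2,444.2516    16,909.3489
Price P = Σ PV = 2,444.2516.
Macaulay duration = Σ(t·PV) / P = 16,909.3489 / 2,444.2516 = 6.91801 years.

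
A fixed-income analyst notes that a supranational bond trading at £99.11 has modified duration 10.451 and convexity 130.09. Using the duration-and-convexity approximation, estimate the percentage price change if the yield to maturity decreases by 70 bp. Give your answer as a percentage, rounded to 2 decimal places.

Duration effect: -D_mod·Δy = -10.451 × (-0.007) = +0.073157
Convexity effect: ½·C·(Δy)² = 0.5 × 130.09 × (-0.007)² = +0.003187205
ΔP/P ≈ +0.073157 + 0.003187205 = +0.076344205
= +7.6344205%.

+7.63%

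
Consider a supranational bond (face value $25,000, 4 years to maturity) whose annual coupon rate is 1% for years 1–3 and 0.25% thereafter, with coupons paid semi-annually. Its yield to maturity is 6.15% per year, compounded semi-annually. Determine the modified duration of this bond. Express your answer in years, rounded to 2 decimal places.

3.81 years

Periodic yield y = 0.03075. First find Macaulay duration:
  t   CF        PV=CF/(1+0.03075)^t    t·PV
  1       125.00       121.2709       121.2709
  2       125.00       117.6531       235.3062
  3       125.00       114.1432       342.4296
  4       125.00       110.7380       442.9520
  5       125.00       107.4344       537.1719
  6       125.00       104.2293       625.3760
  7        31.25        25.2800       176.9598
  8    25,031.25    19,645.1699   157,161.3595
  Σ                 20,345.9188   159,642.8258
P = 20,345.9188; Macaulay duration = 159,642.8258 / 20,345.9188 = 7.84643 half-year periods = 3.92321 years.
Modified duration = D_Mac / (1 + y) = 3.92321 / 1.03075 = 3.80618 years.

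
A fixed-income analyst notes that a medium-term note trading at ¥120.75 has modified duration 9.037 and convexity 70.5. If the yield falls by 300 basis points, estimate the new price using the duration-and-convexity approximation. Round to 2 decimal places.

¥157.32

Duration effect: -D_mod·Δy = -9.037 × (-0.03) = +0.271110
Convexity effect: ½·C·(Δy)² = 0.5 × 70.5 × (-0.03)² = +0.0317250
ΔP/P ≈ +0.271110 + 0.0317250 = +0.302835
New price ≈ 120.75 × (1 + 0.302835) = 157.31732625.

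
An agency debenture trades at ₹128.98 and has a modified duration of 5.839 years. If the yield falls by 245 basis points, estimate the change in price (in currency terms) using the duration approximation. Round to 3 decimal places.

Duration approximation: ΔP/P ≈ -D_mod · Δy = -5.839 × (-0.0245) = +0.1430555.
ΔP ≈ 128.98 × (+0.1430555) = +18.45129839.

+₹18.451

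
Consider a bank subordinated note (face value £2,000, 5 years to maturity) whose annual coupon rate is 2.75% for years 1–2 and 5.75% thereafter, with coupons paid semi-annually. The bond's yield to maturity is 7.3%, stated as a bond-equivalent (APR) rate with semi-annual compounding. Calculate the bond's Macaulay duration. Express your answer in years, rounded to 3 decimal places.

Periodic yield y = 0.0365. Discount each cash flow and weight by its period:
  t   CF        PV=CF/(1+0.0365)^t    t·PV
  1        27.50        26.5316        26.5316
  2        27.50        25.5973        51.1946
  3        27.50        24.6959        74.0877
  4        27.50        23.8262        95.3050
  5        57.50        48.0642       240.3208
  6        57.50        46.3716       278.2296
  7        57.50        44.7386       313.1704
  8        57.50        43.1632       345.3054
  9        57.50        41.6432       374.7888
  10    2,057.50     1,437.6289    14,376.2885
  Σ                  1,762.2606    16,175.2223
Price P = Σ PV = 1,762.2606.
Macaulay duration = Σ(t·PV) / P = 16,175.2223 / 1,762.2606 = 9.17868 half-year periods.
In years: 9.17868 / 2 = 4.58934 years.

4.589 years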